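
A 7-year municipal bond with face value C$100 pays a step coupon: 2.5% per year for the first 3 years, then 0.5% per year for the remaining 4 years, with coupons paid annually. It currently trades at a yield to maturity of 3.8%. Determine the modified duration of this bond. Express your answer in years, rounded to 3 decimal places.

6.322 years

Periodic yield y = 0.038. First find Macaulay duration:
  t   CF        PV=CF/(1+0.038)^t    t·PV
  1         2.50         2.4085         2.4085
  2         2.50         2.3203         4.6406
  3         2.50         2.2354         6.7061
  4         0.50         0.4307         1.7228
  5         0.50         0.4149         2.0747
  6         0.50         0.3997         2.3985
  7       100.50        77.4078       541.8544
  Σ                     85.6173       561.8056
P = 85.6173; Macaulay duration = 561.8056 / 85.6173 = 6.56182 years.
Modified duration = D_Mac / (1 + y) = 6.56182 / 1.038 = 6.32160 years.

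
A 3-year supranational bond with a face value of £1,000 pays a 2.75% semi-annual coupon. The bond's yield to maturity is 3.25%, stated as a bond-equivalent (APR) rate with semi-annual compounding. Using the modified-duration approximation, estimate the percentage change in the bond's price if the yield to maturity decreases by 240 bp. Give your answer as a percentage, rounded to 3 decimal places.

Periodic yield y = 0.01625. Modified duration first:
  t   CF        PV=CF/(1+0.01625)^t    t·PV
  1        13.75        13.5301        13.5301
  2        13.75        13.3138        26.6276
  3        13.75        13.1009        39.3027
  4        13.75        12.8914        51.5656
  5        13.75        12.6853        63.4264
  6     1,013.75       920.2960     5,521.7758
  Σ                    985.8175     5,716.2282
P = 985.8175; D_Mac = 5.79847 half-year periods = 2.89923 yrs; D_mod = 2.89923/(1+0.01625) = 2.85287 yrs.
ΔP/P ≈ -D_mod · Δy = -2.85287 × (-0.024) = +0.068469 = +6.8469%.

+6.847%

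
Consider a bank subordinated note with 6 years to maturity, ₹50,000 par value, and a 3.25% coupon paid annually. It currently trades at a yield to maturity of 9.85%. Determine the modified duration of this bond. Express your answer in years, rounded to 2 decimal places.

Periodic yield y = 0.0985. First find Macaulay duration:
  t   CF        PV=CF/(1+0.0985)^t    t·PV
  1     1,625.00     1,479.2899     1,479.2899
  2     1,625.00     1,346.6454     2,693.2907
  3     1,625.00     1,225.8947     3,677.6842
  4     1,625.00     1,115.9715     4,463.8862
  5     1,625.00     1,015.9049     5,079.5245
  6    51,625.00    29,380.5348   176,283.2089
  Σ                 35,564.2413   193,676.8846
P = 35,564.2413; Macaulay duration = 193,676.8846 / 35,564.2413 = 5.44583 years.
Modified duration = D_Mac / (1 + y) = 5.44583 / 1.0985 = 4.95752 years.

4.96 years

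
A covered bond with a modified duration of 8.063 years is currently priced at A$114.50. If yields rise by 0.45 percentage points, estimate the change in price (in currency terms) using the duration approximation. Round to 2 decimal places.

Duration approximation: ΔP/P ≈ -D_mod · Δy = -8.063 × (+0.0045) = -0.0362835.
ΔP ≈ 114.50 × (-0.0362835) = -4.15446075.

-A$4.15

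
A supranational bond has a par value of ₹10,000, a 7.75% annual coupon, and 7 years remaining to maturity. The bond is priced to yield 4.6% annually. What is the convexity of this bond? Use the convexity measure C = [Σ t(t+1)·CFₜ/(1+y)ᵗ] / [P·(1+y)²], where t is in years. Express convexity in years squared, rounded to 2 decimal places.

39.39

With y = 0.046:
  t   CF        PV=CF/(1+0.046)^t    t·PV        t(t+1)·PV
  1       775.00       740.9178       740.9178       1,481.8356
  2       775.00       708.3344     1,416.6688       4,250.0064
  3       775.00       677.1839     2,031.5518       8,126.2073
  4       775.00       647.4034     2,589.6135      12,948.0677
  5       775.00       618.9325     3,094.6624      18,567.9747
  6       775.00       591.7137     3,550.2820      24,851.9737
  7    10,775.00     7,864.9413    55,054.5893     440,436.7143
  Σ                 11,849.4270    68,478.2856     510,662.7796
P = 11,849.4270.
Convexity = Σ t(t+1)·PV / [P·(1+y)²] = 510,662.7796 / (11,849.4270 × 1.094116) = 39.38887.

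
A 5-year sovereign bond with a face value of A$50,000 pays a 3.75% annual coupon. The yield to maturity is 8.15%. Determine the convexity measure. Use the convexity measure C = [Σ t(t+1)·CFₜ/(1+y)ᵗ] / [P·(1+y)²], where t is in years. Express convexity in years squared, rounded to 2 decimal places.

23.01

With y = 0.0815:
  t   CF        PV=CF/(1+0.0815)^t    t·PV        t(t+1)·PV
  1     1,875.00     1,733.7032     1,733.7032       3,467.4064
  2     1,875.00     1,603.0543     3,206.1085       9,618.3256
  3     1,875.00     1,482.2508     4,446.7525      17,787.0099
  4     1,875.00     1,370.5509     5,482.2037      27,411.0185
  5    51,875.00    35,061.0962   175,305.4812   1,051,832.8871
  Σ                 41,250.6554   190,174.2491   1,110,116.6475
P = 41,250.6554.
Convexity = Σ t(t+1)·PV / [P·(1+y)²] = 1,110,116.6475 / (41,250.6554 × 1.169642) = 23.00831.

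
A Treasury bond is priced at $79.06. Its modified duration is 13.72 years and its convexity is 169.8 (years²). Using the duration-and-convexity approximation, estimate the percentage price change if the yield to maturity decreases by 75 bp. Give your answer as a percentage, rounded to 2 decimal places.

+10.77%

Duration effect: -D_mod·Δy = -13.72 × (-0.0075) = +0.102900
Convexity effect: ½·C·(Δy)² = 0.5 × 169.8 × (-0.0075)² = +0.004775625
ΔP/P ≈ +0.102900 + 0.004775625 = +0.107675625
= +10.7675625%.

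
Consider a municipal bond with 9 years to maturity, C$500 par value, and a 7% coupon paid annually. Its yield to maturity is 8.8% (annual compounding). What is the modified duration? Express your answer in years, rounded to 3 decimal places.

Periodic yield y = 0.088. First find Macaulay duration:
  t   CF        PV=CF/(1+0.088)^t    t·PV
  1        35.00        32.1691        32.1691
  2        35.00        29.5672        59.1344
  3        35.00        27.1757        81.5272
  4        35.00        24.9777        99.9108
  5        35.00        22.9574       114.7872
  6        35.00        21.1006       126.6036
  7        35.00        19.3939       135.7575
  8        35.00        17.8253       142.6024
  9       535.00       250.4342     2,253.9082
  Σ                    445.6013     3,046.4005
P = 445.6013; Macaulay duration = 3,046.4005 / 445.6013 = 6.83661 years.
Modified duration = D_Mac / (1 + y) = 6.83661 / 1.088 = 6.28365 years.

6.284 years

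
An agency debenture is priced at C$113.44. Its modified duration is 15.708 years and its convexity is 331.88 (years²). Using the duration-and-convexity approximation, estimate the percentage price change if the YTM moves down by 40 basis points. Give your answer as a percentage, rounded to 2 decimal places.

Duration effect: -D_mod·Δy = -15.708 × (-0.004) = +0.062832
Convexity effect: ½·C·(Δy)² = 0.5 × 331.88 × (-0.004)² = +0.00265504
ΔP/P ≈ +0.062832 + 0.00265504 = +0.06548704
= +6.548704%.

+6.55%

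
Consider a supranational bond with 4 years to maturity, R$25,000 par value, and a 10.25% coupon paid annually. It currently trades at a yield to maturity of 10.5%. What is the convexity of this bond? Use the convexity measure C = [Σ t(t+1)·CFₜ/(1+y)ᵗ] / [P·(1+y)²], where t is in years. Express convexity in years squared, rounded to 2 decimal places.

With y = 0.105:
  t   CF        PV=CF/(1+0.105)^t    t·PV        t(t+1)·PV
  1     2,562.50     2,319.0045     2,319.0045       4,638.0090
  2     2,562.50     2,098.6466     4,197.2933      12,591.8798
  3     2,562.50     1,899.2277     5,697.6832      22,790.7326
  4    27,562.50    18,487.1300    73,948.5199     369,742.5996
  Σ                 24,804.0089    86,162.5009     409,763.2211
P = 24,804.0089.
Convexity = Σ t(t+1)·PV / [P·(1+y)²] = 409,763.2211 / (24,804.0089 × 1.221025) = 13.52965.

13.53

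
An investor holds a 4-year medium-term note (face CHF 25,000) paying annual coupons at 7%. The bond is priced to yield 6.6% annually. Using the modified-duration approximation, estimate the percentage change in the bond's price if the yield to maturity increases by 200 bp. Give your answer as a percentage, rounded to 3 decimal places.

Periodic yield y = 0.066. Modified duration first:
  t   CF        PV=CF/(1+0.066)^t    t·PV
  1     1,750.00     1,641.6510     1,641.6510
  2     1,750.00     1,540.0103     3,080.0207
  3     1,750.00     1,444.6626     4,333.9878
  4    26,750.00    20,715.4784    82,861.9137
  Σ                 25,341.8024    91,917.5732
P = 25,341.8024; D_Mac = 3.62711 yrs; D_mod = 3.62711/(1+0.066) = 3.40254 yrs.
ΔP/P ≈ -D_mod · Δy = -3.40254 × (+0.02) = -0.068051 = -6.8051%.

-6.805%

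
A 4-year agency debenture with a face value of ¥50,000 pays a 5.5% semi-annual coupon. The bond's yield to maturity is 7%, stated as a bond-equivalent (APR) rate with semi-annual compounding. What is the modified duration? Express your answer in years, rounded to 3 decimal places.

Periodic yield y = 0.035. First find Macaulay duration:
  t   CF        PV=CF/(1+0.035)^t    t·PV
  1     1,375.00     1,328.5024     1,328.5024
  2     1,375.00     1,283.5772     2,567.1544
  3     1,375.00     1,240.1712     3,720.5137
  4     1,375.00     1,198.2331     4,792.9323
  5     1,375.00     1,157.7131     5,788.5655
  6     1,375.00     1,118.5634     6,711.3803
  7     1,375.00     1,080.7376     7,565.1630
  8    51,375.00    39,014.7687   312,118.1496
  Σ                 47,422.2667   344,592.3612
P = 47,422.2667; Macaulay duration = 344,592.3612 / 47,422.2667 = 7.26647 half-year periods = 3.63323 years.
Modified duration = D_Mac / (1 + y) = 3.63323 / 1.035 = 3.51037 years.

3.510 years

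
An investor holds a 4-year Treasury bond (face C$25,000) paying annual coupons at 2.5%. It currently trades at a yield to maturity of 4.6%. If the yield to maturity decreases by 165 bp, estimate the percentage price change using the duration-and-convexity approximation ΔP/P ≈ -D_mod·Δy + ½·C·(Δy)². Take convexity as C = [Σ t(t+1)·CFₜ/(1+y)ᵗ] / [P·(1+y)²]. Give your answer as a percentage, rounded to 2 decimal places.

With y = 0.046:
  t   CF        PV=CF/(1+0.046)^t    t·PV        t(t+1)·PV
  1       625.00       597.5143       597.5143       1,195.0287
  2       625.00       571.2374     1,142.4748       3,427.4245
  3       625.00       546.1161     1,638.3482       6,553.3930
  4    25,625.00    21,406.0796    85,624.3184     428,121.5919
  Σ                 23,120.9474    89,002.6558     439,297.4380
P = 23,120.9474; D_Mac = 3.84944 yrs; D_mod = 3.68015 yrs; C = 17.36560.
Duration effect: -3.68015 × (-0.0165) = +0.060722
Convexity effect: 0.5 × 17.36560 × (-0.0165)² = +0.0023639
ΔP/P ≈ +0.060722 + 0.0023639 = +0.063086 = +6.3086%.

+6.31%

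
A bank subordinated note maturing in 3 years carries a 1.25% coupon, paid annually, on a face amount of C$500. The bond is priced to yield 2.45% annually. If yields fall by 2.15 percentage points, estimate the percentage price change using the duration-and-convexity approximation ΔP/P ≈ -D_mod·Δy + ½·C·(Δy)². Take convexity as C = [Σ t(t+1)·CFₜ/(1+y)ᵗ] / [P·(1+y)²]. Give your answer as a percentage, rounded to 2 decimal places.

With y = 0.0245:
  t   CF        PV=CF/(1+0.0245)^t    t·PV        t(t+1)·PV
  1         6.25         6.1005         6.1005          12.2011
  2         6.25         5.9546        11.9093          35.7279
  3       506.25       470.7921     1,412.3762       5,649.5050
  Σ                    482.8473     1,430.3861       5,697.4339
P = 482.8473; D_Mac = 2.96240 yrs; D_mod = 2.89156 yrs; C = 11.24205.
Duration effect: -2.89156 × (-0.0215) = +0.062168
Convexity effect: 0.5 × 11.24205 × (-0.0215)² = +0.0025983
ΔP/P ≈ +0.062168 + 0.0025983 = +0.064767 = +6.4767%.

+6.48%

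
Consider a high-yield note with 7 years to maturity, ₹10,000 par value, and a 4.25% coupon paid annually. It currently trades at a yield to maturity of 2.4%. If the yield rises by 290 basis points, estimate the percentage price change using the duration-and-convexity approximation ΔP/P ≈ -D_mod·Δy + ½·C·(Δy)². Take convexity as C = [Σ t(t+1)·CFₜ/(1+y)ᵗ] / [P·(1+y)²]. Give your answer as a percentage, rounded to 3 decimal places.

With y = 0.024:
  t   CF        PV=CF/(1+0.024)^t    t·PV        t(t+1)·PV
  1       425.00       415.0391       415.0391         830.0781
  2       425.00       405.3116       810.6232       2,431.8695
  3       425.00       395.8121     1,187.4363       4,749.7451
  4       425.00       386.5352     1,546.1410       7,730.7050
  5       425.00       377.4758     1,887.3791      11,324.2749
  6       425.00       368.6287     2,211.7724      15,482.4070
  7    10,425.00     8,830.3185    61,812.2293     494,497.8346
  Σ                 11,179.1210    69,870.6204     537,046.9142
P = 11,179.1210; D_Mac = 6.25010 yrs; D_mod = 6.10361 yrs; C = 45.81468.
Duration effect: -6.10361 × (+0.029) = -0.177005
Convexity effect: 0.5 × 45.81468 × (0.029)² = +0.0192651
ΔP/P ≈ -0.177005 + 0.0192651 = -0.157740 = -15.7740%.

-15.774%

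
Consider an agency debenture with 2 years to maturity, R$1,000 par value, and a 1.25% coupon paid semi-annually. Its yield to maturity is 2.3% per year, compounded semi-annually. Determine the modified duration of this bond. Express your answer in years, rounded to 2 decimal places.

1.96 years

Periodic yield y = 0.0115. First find Macaulay duration:
  t   CF        PV=CF/(1+0.0115)^t    t·PV
  1         6.25         6.1789         6.1789
  2         6.25         6.1087        12.2174
  3         6.25         6.0392        18.1177
  4     1,006.25       961.2633     3,845.0531
  Σ                    979.5901     3,881.5671
P = 979.5901; Macaulay duration = 3,881.5671 / 979.5901 = 3.96244 half-year periods = 1.98122 years.
Modified duration = D_Mac / (1 + y) = 1.98122 / 1.0115 = 1.95869 years.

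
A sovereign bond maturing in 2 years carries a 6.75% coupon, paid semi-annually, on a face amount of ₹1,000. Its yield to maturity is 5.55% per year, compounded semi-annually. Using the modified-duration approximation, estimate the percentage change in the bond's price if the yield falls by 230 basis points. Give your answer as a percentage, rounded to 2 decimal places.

+4.26%

Periodic yield y = 0.02775. Modified duration first:
  t   CF        PV=CF/(1+0.02775)^t    t·PV
  1        33.75        32.8387        32.8387
  2        33.75        31.9521        63.9041
  3        33.75        31.0893        93.2680
  4     1,033.75       926.5430     3,706.1720
  Σ                  1,022.4231     3,896.1828
P = 1,022.4231; D_Mac = 3.81073 half-year periods = 1.90537 yrs; D_mod = 1.90537/(1+0.02775) = 1.85392 yrs.
ΔP/P ≈ -D_mod · Δy = -1.85392 × (-0.023) = +0.042640 = +4.2640%.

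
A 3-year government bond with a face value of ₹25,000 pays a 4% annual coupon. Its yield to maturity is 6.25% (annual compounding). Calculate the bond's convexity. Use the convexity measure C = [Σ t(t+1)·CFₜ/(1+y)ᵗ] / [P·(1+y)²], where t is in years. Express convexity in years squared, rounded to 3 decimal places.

With y = 0.0625:
  t   CF        PV=CF/(1+0.0625)^t    t·PV        t(t+1)·PV
  1     1,000.00       941.1765       941.1765       1,882.3529
  2     1,000.00       885.8131     1,771.6263       5,314.8789
  3    26,000.00    21,676.3688    65,029.1065     260,116.4258
  Σ                 23,503.3584    67,741.9092     267,313.6576
P = 23,503.3584.
Convexity = Σ t(t+1)·PV / [P·(1+y)²] = 267,313.6576 / (23,503.3584 × 1.128906) = 10.07473.

10.075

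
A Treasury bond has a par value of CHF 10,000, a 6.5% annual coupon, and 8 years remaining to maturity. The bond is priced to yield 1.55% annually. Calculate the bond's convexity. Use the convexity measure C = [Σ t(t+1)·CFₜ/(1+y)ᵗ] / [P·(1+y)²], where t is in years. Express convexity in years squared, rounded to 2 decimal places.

55.11

With y = 0.0155:
  t   CF        PV=CF/(1+0.0155)^t    t·PV        t(t+1)·PV
  1       650.00       640.0788       640.0788       1,280.1576
  2       650.00       630.3090     1,260.6180       3,781.8539
  3       650.00       620.6883     1,862.0650       7,448.2598
  4       650.00       611.2145     2,444.8580      12,224.2899
  5       650.00       601.8853     3,009.4264      18,056.5582
  6       650.00       592.6984     3,556.1907      24,893.3348
  7       650.00       583.6518     4,085.5629      32,684.5033
  8    10,650.00     9,416.9483    75,335.5864     678,020.2772
  Σ                 13,697.4744    92,194.3860     778,389.2348
P = 13,697.4744.
Convexity = Σ t(t+1)·PV / [P·(1+y)²] = 778,389.2348 / (13,697.4744 × 1.031240) = 55.10569.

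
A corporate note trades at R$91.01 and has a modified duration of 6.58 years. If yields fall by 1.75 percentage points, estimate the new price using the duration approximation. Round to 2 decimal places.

Duration approximation: ΔP/P ≈ -D_mod · Δy = -6.58 × (-0.0175) = +0.115150.
New price ≈ 91.01 × (1 + 0.115150) = 101.4898015.

R$101.49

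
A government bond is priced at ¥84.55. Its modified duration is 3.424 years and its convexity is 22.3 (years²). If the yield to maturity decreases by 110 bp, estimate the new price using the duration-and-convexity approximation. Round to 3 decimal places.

¥87.849

Duration effect: -D_mod·Δy = -3.424 × (-0.011) = +0.037664
Convexity effect: ½·C·(Δy)² = 0.5 × 22.3 × (-0.011)² = +0.00134915
ΔP/P ≈ +0.037664 + 0.00134915 = +0.03901315
New price ≈ 84.55 × (1 + 0.03901315) = 87.8485618325.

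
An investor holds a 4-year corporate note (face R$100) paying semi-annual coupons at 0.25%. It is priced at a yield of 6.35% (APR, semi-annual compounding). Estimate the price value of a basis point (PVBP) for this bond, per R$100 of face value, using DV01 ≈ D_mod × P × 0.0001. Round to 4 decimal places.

Periodic yield y = 0.03175.
  t   CF        PV=CF/(1+0.03175)^t    t·PV
  1        0.125         0.1212         0.1212
  2        0.125         0.1174         0.2349
  3        0.125         0.1138         0.3414
  4        0.125         0.1103         0.4412
  5        0.125         0.1069         0.5346
  6        0.125         0.1036         0.6217
  7        0.125         0.1004         0.7031
  8      100.125        77.9734       623.7875
  Σ                     78.7471       626.7856
P = 78.7471; D_Mac = 7.95947 half-year periods = 3.97974 yrs; D_mod = 3.85727 yrs.
DV01 ≈ 3.85727 × 78.7471 × 0.0001 = 0.030375.

R$0.0304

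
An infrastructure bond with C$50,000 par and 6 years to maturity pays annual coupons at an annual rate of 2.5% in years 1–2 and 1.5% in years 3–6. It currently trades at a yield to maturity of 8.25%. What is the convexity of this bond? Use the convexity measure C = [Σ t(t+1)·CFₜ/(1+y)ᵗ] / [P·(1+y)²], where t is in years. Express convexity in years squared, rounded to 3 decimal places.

With y = 0.0825:
  t   CF        PV=CF/(1+0.0825)^t    t·PV        t(t+1)·PV
  1     1,250.00     1,154.7344     1,154.7344       2,309.4688
  2     1,250.00     1,066.7292     2,133.4585       6,400.3755
  3       750.00       591.2587     1,773.7761       7,095.1045
  4       750.00       546.1974     2,184.7897      10,923.9484
  5       750.00       504.5704     2,522.8518      15,137.1109
  6    50,750.00    31,540.5031   189,243.0186   1,324,701.1302
  Σ                 35,403.9932   199,012.6291   1,366,567.1382
P = 35,403.9932.
Convexity = Σ t(t+1)·PV / [P·(1+y)²] = 1,366,567.1382 / (35,403.9932 × 1.171806) = 32.93995.

32.940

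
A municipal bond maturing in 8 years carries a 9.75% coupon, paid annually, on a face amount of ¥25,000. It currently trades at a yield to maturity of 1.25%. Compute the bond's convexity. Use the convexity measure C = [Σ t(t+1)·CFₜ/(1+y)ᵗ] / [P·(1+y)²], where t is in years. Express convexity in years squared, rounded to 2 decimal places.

51.55

With y = 0.0125:
  t   CF        PV=CF/(1+0.0125)^t    t·PV        t(t+1)·PV
  1     2,437.50     2,407.4074     2,407.4074       4,814.8148
  2     2,437.50     2,377.6863     4,755.3727      14,266.1180
  3     2,437.50     2,348.3322     7,044.9965      28,179.9861
  4     2,437.50     2,319.3404     9,277.3617      46,386.8084
  5     2,437.50     2,290.7066    11,453.5329      68,721.1977
  6     2,437.50     2,262.4263    13,574.5576      95,021.9029
  7     2,437.50     2,234.4951    15,641.4655     125,131.7240
  8    27,437.50    24,841.8699   198,734.9590   1,788,614.6307
  Σ                 41,082.2641   262,889.6533   2,171,137.1826
P = 41,082.2641.
Convexity = Σ t(t+1)·PV / [P·(1+y)²] = 2,171,137.1826 / (41,082.2641 × 1.025156) = 51.55168.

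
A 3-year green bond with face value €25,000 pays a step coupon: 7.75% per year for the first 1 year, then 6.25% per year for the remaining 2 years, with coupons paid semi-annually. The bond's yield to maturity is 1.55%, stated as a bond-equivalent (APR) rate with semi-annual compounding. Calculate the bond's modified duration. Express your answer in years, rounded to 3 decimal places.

2.750 years

Periodic yield y = 0.00775. First find Macaulay duration:
  t   CF        PV=CF/(1+0.00775)^t    t·PV
  1       968.75       961.2999       961.2999
  2       968.75       953.9071     1,907.8143
  3       781.25       763.3639     2,290.0917
  4       781.25       757.4933     3,029.9733
  5       781.25       751.6679     3,758.3394
  6    25,781.25    24,614.2796   147,685.6775
  Σ                 28,802.0117   159,633.1961
P = 28,802.0117; Macaulay duration = 159,633.1961 / 28,802.0117 = 5.54243 half-year periods = 2.77122 years.
Modified duration = D_Mac / (1 + y) = 2.77122 / 1.00775 = 2.74990 years.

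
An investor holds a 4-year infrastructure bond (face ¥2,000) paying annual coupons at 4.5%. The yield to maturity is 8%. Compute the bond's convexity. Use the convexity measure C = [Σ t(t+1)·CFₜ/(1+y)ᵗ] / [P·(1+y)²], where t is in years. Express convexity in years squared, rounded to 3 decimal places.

15.619

With y = 0.08:
  t   CF        PV=CF/(1+0.08)^t    t·PV        t(t+1)·PV
  1        90.00        83.3333        83.3333         166.6667
  2        90.00        77.1605       154.3210         462.9630
  3        90.00        71.4449       214.3347         857.3388
  4     2,090.00     1,536.2124     6,144.8496      30,724.2478
  Σ                  1,768.1511     6,596.8386      32,211.2163
P = 1,768.1511.
Convexity = Σ t(t+1)·PV / [P·(1+y)²] = 32,211.2163 / (1,768.1511 × 1.166400) = 15.61853.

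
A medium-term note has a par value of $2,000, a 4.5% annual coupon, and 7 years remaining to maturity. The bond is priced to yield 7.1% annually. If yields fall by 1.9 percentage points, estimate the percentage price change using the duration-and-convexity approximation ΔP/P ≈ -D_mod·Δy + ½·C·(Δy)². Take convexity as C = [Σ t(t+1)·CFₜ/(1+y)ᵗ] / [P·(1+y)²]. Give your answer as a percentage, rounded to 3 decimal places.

+11.516%

With y = 0.071:
  t   CF        PV=CF/(1+0.071)^t    t·PV        t(t+1)·PV
  1        90.00        84.0336        84.0336         168.0672
  2        90.00        78.4628       156.9255         470.7765
  3        90.00        73.2612       219.7836         879.1345
  4        90.00        68.4045       273.6180       1,368.0899
  5        90.00        63.8697       319.3487       1,916.0922
  6        90.00        59.6356       357.8137       2,504.6957
  7     2,090.00     1,293.0639     9,051.4474      72,411.5789
  Σ                  1,720.7313    10,462.9705      79,718.4350
P = 1,720.7313; D_Mac = 6.08054 yrs; D_mod = 5.67744 yrs; C = 40.38934.
Duration effect: -5.67744 × (-0.019) = +0.107871
Convexity effect: 0.5 × 40.38934 × (-0.019)² = +0.0072903
ΔP/P ≈ +0.107871 + 0.0072903 = +0.115162 = +11.5162%.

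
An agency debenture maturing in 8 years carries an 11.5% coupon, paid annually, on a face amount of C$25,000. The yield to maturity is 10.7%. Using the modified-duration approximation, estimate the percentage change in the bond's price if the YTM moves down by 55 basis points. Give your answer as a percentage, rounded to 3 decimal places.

Periodic yield y = 0.107. Modified duration first:
  t   CF        PV=CF/(1+0.107)^t    t·PV
  1     2,875.00     2,597.1093     2,597.1093
  2     2,875.00     2,346.0789     4,692.1577
  3     2,875.00     2,119.3124     6,357.9373
  4     2,875.00     1,914.4647     7,657.8588
  5     2,875.00     1,729.4171     8,647.0854
  6     2,875.00     1,562.2557     9,373.5343
  7     2,875.00     1,411.2518     9,878.7625
  8    27,875.00    12,360.4394    98,883.5150
  Σ                 26,040.3293   148,087.9604
P = 26,040.3293; D_Mac = 5.68687 yrs; D_mod = 5.68687/(1+0.107) = 5.13719 yrs.
ΔP/P ≈ -D_mod · Δy = -5.13719 × (-0.0055) = +0.028255 = +2.8255%.

+2.825%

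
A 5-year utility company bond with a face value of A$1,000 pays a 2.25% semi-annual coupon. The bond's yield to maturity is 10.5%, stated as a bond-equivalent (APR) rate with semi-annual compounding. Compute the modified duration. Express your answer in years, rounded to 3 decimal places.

Periodic yield y = 0.0525. First find Macaulay duration:
  t   CF        PV=CF/(1+0.0525)^t    t·PV
  1        11.25        10.6888        10.6888
  2        11.25        10.1557        20.3113
  3        11.25         9.6491        28.9473
  4        11.25         9.1678        36.6711
  5        11.25         8.7105        43.5524
  6        11.25         8.2760        49.6559
  7        11.25         7.8632        55.0422
  8        11.25         7.4709        59.7676
  9        11.25         7.0983        63.8846
  10    1,011.25       606.2301     6,062.3009
  Σ                    685.3103     6,430.8221
P = 685.3103; Macaulay duration = 6,430.8221 / 685.3103 = 9.38381 half-year periods = 4.69191 years.
Modified duration = D_Mac / (1 + y) = 4.69191 / 1.0525 = 4.45787 years.

4.458 years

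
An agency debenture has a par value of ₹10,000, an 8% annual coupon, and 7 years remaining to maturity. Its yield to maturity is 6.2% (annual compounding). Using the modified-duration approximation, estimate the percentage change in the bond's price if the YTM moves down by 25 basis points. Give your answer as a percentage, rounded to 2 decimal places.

Periodic yield y = 0.062. Modified duration first:
  t   CF        PV=CF/(1+0.062)^t    t·PV
  1       800.00       753.2957       753.2957
  2       800.00       709.3180     1,418.6359
  3       800.00       667.9077     2,003.7230
  4       800.00       628.9150     2,515.6598
  5       800.00       592.1986     2,960.9932
  6       800.00       557.6258     3,345.7550
  7    10,800.00     7,088.4640    49,619.2480
  Σ                 10,997.7247    62,617.3106
P = 10,997.7247; D_Mac = 5.69366 yrs; D_mod = 5.69366/(1+0.062) = 5.36126 yrs.
ΔP/P ≈ -D_mod · Δy = -5.36126 × (-0.0025) = +0.013403 = +1.3403%.

+1.34%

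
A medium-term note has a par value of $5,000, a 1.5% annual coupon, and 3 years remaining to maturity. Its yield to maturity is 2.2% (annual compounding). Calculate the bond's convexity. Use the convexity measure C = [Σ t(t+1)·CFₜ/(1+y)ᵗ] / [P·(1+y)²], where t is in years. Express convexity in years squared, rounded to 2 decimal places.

With y = 0.022:
  t   CF        PV=CF/(1+0.022)^t    t·PV        t(t+1)·PV
  1        75.00        73.3855        73.3855         146.7710
  2        75.00        71.8058       143.6116         430.8347
  3     5,075.00     4,754.2647    14,262.7941      57,051.1766
  Σ                  4,899.4560    14,479.7912      57,628.7823
P = 4,899.4560.
Convexity = Σ t(t+1)·PV / [P·(1+y)²] = 57,628.7823 / (4,899.4560 × 1.044484) = 11.26133.

11.26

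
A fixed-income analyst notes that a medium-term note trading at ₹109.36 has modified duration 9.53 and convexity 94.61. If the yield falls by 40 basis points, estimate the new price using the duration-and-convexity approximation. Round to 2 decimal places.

Duration effect: -D_mod·Δy = -9.53 × (-0.004) = +0.038120
Convexity effect: ½·C·(Δy)² = 0.5 × 94.61 × (-0.004)² = +0.00075688
ΔP/P ≈ +0.038120 + 0.00075688 = +0.03887688
New price ≈ 109.36 × (1 + 0.03887688) = 113.6115755968.

₹113.61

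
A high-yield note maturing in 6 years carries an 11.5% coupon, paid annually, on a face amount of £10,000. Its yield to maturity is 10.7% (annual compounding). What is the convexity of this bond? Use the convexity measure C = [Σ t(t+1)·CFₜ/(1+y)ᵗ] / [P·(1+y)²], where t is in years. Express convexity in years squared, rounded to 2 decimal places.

With y = 0.107:
  t   CF        PV=CF/(1+0.107)^t    t·PV        t(t+1)·PV
  1     1,150.00     1,038.8437     1,038.8437       2,077.6874
  2     1,150.00       938.4315     1,876.8631       5,630.5893
  3     1,150.00       847.7250     2,543.1749      10,172.6997
  4     1,150.00       765.7859     3,063.1435      15,315.7177
  5     1,150.00       691.7668     3,458.8342      20,753.0050
  6    11,150.00     6,058.8352    36,353.0114     254,471.0797
  Σ                 10,341.3882    48,333.8708     308,420.7788
P = 10,341.3882.
Convexity = Σ t(t+1)·PV / [P·(1+y)²] = 308,420.7788 / (10,341.3882 × 1.225449) = 24.33714.

24.34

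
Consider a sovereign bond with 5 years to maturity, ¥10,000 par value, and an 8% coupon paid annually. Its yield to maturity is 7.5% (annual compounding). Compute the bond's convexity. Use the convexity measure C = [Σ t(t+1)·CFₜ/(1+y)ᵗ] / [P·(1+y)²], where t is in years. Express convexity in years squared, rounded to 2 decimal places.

With y = 0.075:
  t   CF        PV=CF/(1+0.075)^t    t·PV        t(t+1)·PV
  1       800.00       744.1860       744.1860       1,488.3721
  2       800.00       692.2661     1,384.5322       4,153.5965
  3       800.00       643.9685     1,931.9054       7,727.6215
  4       800.00       599.0404     2,396.1617      11,980.8085
  5    10,800.00     7,522.8332    37,614.1661     225,684.9969
  Σ                 10,202.2942    44,070.9514     251,035.3955
P = 10,202.2942.
Convexity = Σ t(t+1)·PV / [P·(1+y)²] = 251,035.3955 / (10,202.2942 × 1.155625) = 21.29218.

21.29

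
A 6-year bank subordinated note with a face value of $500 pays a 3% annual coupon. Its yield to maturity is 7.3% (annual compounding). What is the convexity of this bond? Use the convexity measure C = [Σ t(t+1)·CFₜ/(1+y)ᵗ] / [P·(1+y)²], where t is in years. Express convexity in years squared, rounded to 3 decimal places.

32.626

With y = 0.073:
  t   CF        PV=CF/(1+0.073)^t    t·PV        t(t+1)·PV
  1        15.00        13.9795        13.9795          27.9590
  2        15.00        13.0284        26.0568          78.1705
  3        15.00        12.1421        36.4262         145.7046
  4        15.00        11.3160        45.2639         226.3197
  5        15.00        10.5461        52.7306         316.3836
  6       515.00       337.4496     2,024.6975      14,172.8825
  Σ                    398.4617     2,199.1545      14,967.4199
P = 398.4617.
Convexity = Σ t(t+1)·PV / [P·(1+y)²] = 14,967.4199 / (398.4617 × 1.151329) = 32.62578.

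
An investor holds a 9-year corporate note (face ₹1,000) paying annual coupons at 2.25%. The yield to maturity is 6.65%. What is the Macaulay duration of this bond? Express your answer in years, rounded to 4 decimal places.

8.0709 years

Periodic yield y = 0.0665. Discount each cash flow and weight by its year:
  t   CF        PV=CF/(1+0.0665)^t    t·PV
  1        22.50        21.0970        21.0970
  2        22.50        19.7816        39.5631
  3        22.50        18.5481        55.6444
  4        22.50        17.3916        69.5663
  5        22.50        16.3072        81.5358
  6        22.50        15.2903        91.7421
  7        22.50        14.3369       100.3586
  8        22.50        13.4430       107.5439
  9     1,022.50       572.8166     5,155.3492
  Σ                    709.0123     5,722.4004
Price P = Σ PV = 709.0123.
Macaulay duration = Σ(t·PV) / P = 5,722.4004 / 709.0123 = 8.07095 years.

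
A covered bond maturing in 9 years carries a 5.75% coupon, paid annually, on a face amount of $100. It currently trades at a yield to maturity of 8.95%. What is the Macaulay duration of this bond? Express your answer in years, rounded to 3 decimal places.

7.047 years

Periodic yield y = 0.0895. Discount each cash flow and weight by its year:
  t   CF        PV=CF/(1+0.0895)^t    t·PV
  1         5.75         5.2777         5.2777
  2         5.75         4.8441         9.6882
  3         5.75         4.4462        13.3385
  4         5.75         4.0809        16.3237
  5         5.75         3.7457        18.7284
  6         5.75         3.4380        20.6279
  7         5.75         3.1556        22.0890
  8         5.75         2.8963        23.1707
  9       105.75        48.8917       440.0254
  Σ                     80.7762       569.2696
Price P = Σ PV = 80.7762.
Macaulay duration = Σ(t·PV) / P = 569.2696 / 80.7762 = 7.04750 years.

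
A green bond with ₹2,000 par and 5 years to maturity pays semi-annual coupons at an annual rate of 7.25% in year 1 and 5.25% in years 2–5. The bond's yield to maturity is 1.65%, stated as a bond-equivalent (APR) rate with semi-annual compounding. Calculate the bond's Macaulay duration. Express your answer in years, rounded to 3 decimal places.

4.449 years

Periodic yield y = 0.00825. Discount each cash flow and weight by its period:
  t   CF        PV=CF/(1+0.00825)^t    t·PV
  1        72.50        71.9068        71.9068
  2        72.50        71.3184       142.6368
  3        52.50        51.2218       153.6653
  4        52.50        50.8027       203.2106
  5        52.50        50.3870       251.9348
  6        52.50        49.9747       299.8480
  7        52.50        49.5658       346.9603
  8        52.50        49.1602       393.2814
  9        52.50        48.7579       438.8213
  10    2,052.50     1,890.6052    18,906.0525
  Σ                  2,383.7003    21,208.3178
Price P = Σ PV = 2,383.7003.
Macaulay duration = Σ(t·PV) / P = 21,208.3178 / 2,383.7003 = 8.89722 half-year periods.
In years: 8.89722 / 2 = 4.44861 years.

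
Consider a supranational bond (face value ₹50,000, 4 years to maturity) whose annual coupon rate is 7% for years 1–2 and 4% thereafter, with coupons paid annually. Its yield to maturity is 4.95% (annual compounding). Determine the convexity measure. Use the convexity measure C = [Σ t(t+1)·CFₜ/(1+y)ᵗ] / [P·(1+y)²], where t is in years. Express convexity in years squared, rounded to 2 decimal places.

With y = 0.0495:
  t   CF        PV=CF/(1+0.0495)^t    t·PV        t(t+1)·PV
  1     3,500.00     3,334.9214     3,334.9214       6,669.8428
  2     3,500.00     3,177.6288     6,355.2575      19,065.7726
  3     2,000.00     1,730.1457     5,190.4370      20,761.7479
  4    52,000.00    42,862.1125   171,448.4500     857,242.2502
  Σ                 51,104.8083   186,329.0659     903,739.6135
P = 51,104.8083.
Convexity = Σ t(t+1)·PV / [P·(1+y)²] = 903,739.6135 / (51,104.8083 × 1.101450) = 16.05524.

16.06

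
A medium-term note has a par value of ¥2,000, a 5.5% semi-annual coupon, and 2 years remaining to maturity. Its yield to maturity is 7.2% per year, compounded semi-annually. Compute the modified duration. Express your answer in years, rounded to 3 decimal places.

Periodic yield y = 0.036. First find Macaulay duration:
  t   CF        PV=CF/(1+0.036)^t    t·PV
  1        55.00        53.0888        53.0888
  2        55.00        51.2440       102.4880
  3        55.00        49.4633       148.3900
  4     2,055.00     1,783.9094     7,135.6378
  Σ                  1,937.7056     7,439.6046
P = 1,937.7056; Macaulay duration = 7,439.6046 / 1,937.7056 = 3.83939 half-year periods = 1.91969 years.
Modified duration = D_Mac / (1 + y) = 1.91969 / 1.036 = 1.85299 years.

1.853 years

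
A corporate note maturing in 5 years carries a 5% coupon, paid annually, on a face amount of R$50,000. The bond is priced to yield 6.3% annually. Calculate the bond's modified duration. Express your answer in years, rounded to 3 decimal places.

4.263 years

Periodic yield y = 0.063. First find Macaulay duration:
  t   CF        PV=CF/(1+0.063)^t    t·PV
  1     2,500.00     2,351.8344     2,351.8344
  2     2,500.00     2,212.4501     4,424.9002
  3     2,500.00     2,081.3265     6,243.9795
  4     2,500.00     1,957.9741     7,831.8965
  5    52,500.00    38,680.5803   193,402.9014
  Σ                 47,284.1654   214,255.5121
P = 47,284.1654; Macaulay duration = 214,255.5121 / 47,284.1654 = 4.53123 years.
Modified duration = D_Mac / (1 + y) = 4.53123 / 1.063 = 4.26268 years.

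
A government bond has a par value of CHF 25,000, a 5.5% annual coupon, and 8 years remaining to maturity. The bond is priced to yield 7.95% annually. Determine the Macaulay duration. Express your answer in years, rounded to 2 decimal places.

6.56 years

Periodic yield y = 0.0795. Discount each cash flow and weight by its year:
  t   CF        PV=CF/(1+0.0795)^t    t·PV
  1     1,375.00     1,273.7378     1,273.7378
  2     1,375.00     1,179.9332     2,359.8663
  3     1,375.00     1,093.0367     3,279.1102
  4     1,375.00     1,012.5398     4,050.1593
  5     1,375.00       937.9711     4,689.8556
  6     1,375.00       868.8940     5,213.3642
  7     1,375.00       804.9042     5,634.3291
  8    26,375.00    14,302.4782   114,419.8257
  Σ                 21,473.4951   140,920.2483
Price P = Σ PV = 21,473.4951.
Macaulay duration = Σ(t·PV) / P = 140,920.2483 / 21,473.4951 = 6.56252 years.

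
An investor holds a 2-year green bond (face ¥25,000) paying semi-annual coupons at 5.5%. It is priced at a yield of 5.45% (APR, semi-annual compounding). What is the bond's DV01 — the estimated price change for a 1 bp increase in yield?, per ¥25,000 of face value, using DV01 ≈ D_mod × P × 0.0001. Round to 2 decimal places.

Periodic yield y = 0.02725.
  t   CF        PV=CF/(1+0.02725)^t    t·PV
  1       687.50       669.2626       669.2626
  2       687.50       651.5090     1,303.0179
  3       687.50       634.2263     1,902.6789
  4    25,687.50    23,068.3876    92,273.5503
  Σ                 25,023.3855    96,148.5098
P = 25,023.3855; D_Mac = 3.84235 half-year periods = 1.92117 yrs; D_mod = 1.87021 yrs.
DV01 ≈ 1.87021 × 25,023.3855 × 0.0001 = 4.679898.

¥4.68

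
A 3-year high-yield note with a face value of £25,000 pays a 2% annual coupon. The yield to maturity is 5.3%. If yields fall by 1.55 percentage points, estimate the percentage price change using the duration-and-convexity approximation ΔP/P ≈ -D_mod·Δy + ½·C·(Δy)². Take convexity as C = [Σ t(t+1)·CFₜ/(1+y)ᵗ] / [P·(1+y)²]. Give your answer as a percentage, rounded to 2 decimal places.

+4.45%

With y = 0.053:
  t   CF        PV=CF/(1+0.053)^t    t·PV        t(t+1)·PV
  1       500.00       474.8338       474.8338         949.6676
  2       500.00       450.9343       901.8686       2,705.6057
  3    25,500.00    21,840.1223    65,520.3670     262,081.4681
  Σ                 22,765.8904    66,897.0694     265,736.7415
P = 22,765.8904; D_Mac = 2.93848 yrs; D_mod = 2.79058 yrs; C = 10.52714.
Duration effect: -2.79058 × (-0.0155) = +0.043254
Convexity effect: 0.5 × 10.52714 × (-0.0155)² = +0.0012646
ΔP/P ≈ +0.043254 + 0.0012646 = +0.044519 = +4.4519%.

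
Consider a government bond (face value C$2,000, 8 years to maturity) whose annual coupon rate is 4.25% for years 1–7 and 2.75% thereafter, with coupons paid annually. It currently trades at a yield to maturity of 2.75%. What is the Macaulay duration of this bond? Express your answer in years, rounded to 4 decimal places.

6.9965 years

Periodic yield y = 0.0275. Discount each cash flow and weight by its year:
  t   CF        PV=CF/(1+0.0275)^t    t·PV
  1        85.00        82.7251        82.7251
  2        85.00        80.5110       161.0220
  3        85.00        78.3562       235.0686
  4        85.00        76.2591       305.0363
  5        85.00        74.2181       371.0904
  6        85.00        72.2317       433.3903
  7        85.00        70.2985       492.0896
  8     2,055.00     1,654.0826    13,232.6605
  Σ                  2,188.6822    15,313.0828
Price P = Σ PV = 2,188.6822.
Macaulay duration = Σ(t·PV) / P = 15,313.0828 / 2,188.6822 = 6.99649 years.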